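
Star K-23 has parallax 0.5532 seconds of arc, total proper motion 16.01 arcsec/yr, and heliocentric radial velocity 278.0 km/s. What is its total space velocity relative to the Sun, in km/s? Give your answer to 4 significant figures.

d = 1/p = 1/0.5532″ = 1.8077 pc.
v_t = 4.740 μ d = 4.740 × 16.01 × 1.8077 = 137.18 km/s.
v = √(v_r² + v_t²) = √(278.0² + 137.18²) = √96102.4 = 310 km/s.

310.0 km/s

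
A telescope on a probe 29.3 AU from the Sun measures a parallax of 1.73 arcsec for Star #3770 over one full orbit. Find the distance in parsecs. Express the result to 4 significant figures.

With baseline B (in AU) and parallax p (in arcsec), d = B/p parsecs.
d = 29.3 / 1.73 = 16.936 pc.

16.94 pc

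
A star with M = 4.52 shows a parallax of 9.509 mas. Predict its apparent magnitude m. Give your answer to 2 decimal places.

m = 9.63

d = 1/p = 1/0.009509″ = 105.16 pc.
m − M = 5 log₁₀ d − 5 = 5 log₁₀(105.16) − 5 = 10.1093 − 5 = 5.1093.
m = M + (m − M) = 4.52 + 5.1093 = 9.63.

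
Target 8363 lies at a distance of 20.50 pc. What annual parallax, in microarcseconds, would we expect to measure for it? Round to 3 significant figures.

p = 1/d = 1/20.5 = 0.04878 arcsec.
= 0.04878 × 10⁶ = 48780 μas.

48800 μas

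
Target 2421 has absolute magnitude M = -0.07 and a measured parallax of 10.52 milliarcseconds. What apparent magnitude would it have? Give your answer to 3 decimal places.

d = 1/p = 1/0.01052″ = 95.057 pc.
m − M = 5 log₁₀ d − 5 = 5 log₁₀(95.057) − 5 = 9.8899 − 5 = 4.8899.
m = M + (m − M) = -0.07 + 4.8899 = 4.820.

m = 4.820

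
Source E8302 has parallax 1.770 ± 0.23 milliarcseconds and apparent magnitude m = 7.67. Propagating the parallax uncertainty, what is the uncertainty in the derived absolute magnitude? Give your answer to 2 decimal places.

σ_M = 0.28 mag

M = m − 5 log₁₀ d + 5 = m + 5 log₁₀ p + 5, so ∂M/∂p = 5/(p ln 10).
σ_M = (5/ln 10) · (σ_p/p) = 2.1715 × 0.23/1.770 = 2.1715 × 0.12994 = 0.28216.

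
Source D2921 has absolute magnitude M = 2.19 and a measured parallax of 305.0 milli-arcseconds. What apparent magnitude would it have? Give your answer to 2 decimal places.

m = -0.23

d = 1/p = 1/0.3050″ = 3.2787 pc.
m − M = 5 log₁₀ d − 5 = 5 log₁₀(3.2787) − 5 = 2.5785 − 5 = -2.4215.
m = M + (m − M) = 2.19 + (-2.4215) = -0.23.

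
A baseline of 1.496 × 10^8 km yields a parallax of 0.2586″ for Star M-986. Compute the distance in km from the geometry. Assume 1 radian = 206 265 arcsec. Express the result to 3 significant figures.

θ = 0.2586″ = 0.2586/206265 = 1.2537 × 10^-6 rad.
d = B/θ = (1.496 × 10^8) / (1.2537 × 10^-6) = 1.1933 × 10^14 km.

1.19 × 10^14 km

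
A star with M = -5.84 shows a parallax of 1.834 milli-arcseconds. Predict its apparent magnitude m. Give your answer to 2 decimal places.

d = 1/p = 1/0.001834″ = 545.26 pc.
m − M = 5 log₁₀ d − 5 = 5 log₁₀(545.26) − 5 = 13.6830 − 5 = 8.6830.
m = M + (m − M) = -5.84 + 8.6830 = 2.84.

m = 2.84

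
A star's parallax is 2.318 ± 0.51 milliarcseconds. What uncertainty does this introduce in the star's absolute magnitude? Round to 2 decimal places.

σ_M = 0.48 mag

M = m − 5 log₁₀ d + 5 = m + 5 log₁₀ p + 5, so ∂M/∂p = 5/(p ln 10).
σ_M = (5/ln 10) · (σ_p/p) = 2.1715 × 0.51/2.318 = 2.1715 × 0.22002 = 0.47777.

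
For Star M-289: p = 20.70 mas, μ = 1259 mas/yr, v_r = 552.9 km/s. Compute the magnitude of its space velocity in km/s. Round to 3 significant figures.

624 km/s

d = 1/p = 1/0.02070″ = 48.309 pc.
μ = 1259 mas/yr = 1.259 ″/yr.
v_t = 4.740 μ d = 4.740 × 1.259 × 48.309 = 288.29 km/s.
v = √(v_r² + v_t²) = √(552.9² + 288.29²) = √388810 = 623.55 km/s.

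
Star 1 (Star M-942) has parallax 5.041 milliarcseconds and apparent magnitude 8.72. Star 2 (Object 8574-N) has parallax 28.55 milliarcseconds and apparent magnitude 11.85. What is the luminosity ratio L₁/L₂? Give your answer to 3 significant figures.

L₁/L₂ = 573

d₁ = 1/p₁ = 1/0.005041″ = 198.37 pc; d₂ = 1/p₂ = 1/0.02855″ = 35.026 pc.
M₁ = m₁ − 5 log₁₀ d₁ + 5 = 8.72 − 11.4874 + 5 = 2.2326.
M₂ = 11.85 − 7.7220 + 5 = 9.1280.
L₁/L₂ = 10^(0.4(M₂ − M₁)) = 10^(0.4 × 6.8954) = 10^2.75816 = 573.01.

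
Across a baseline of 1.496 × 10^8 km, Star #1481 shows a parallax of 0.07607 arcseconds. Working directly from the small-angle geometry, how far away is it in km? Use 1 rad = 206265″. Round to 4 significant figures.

4.056 × 10^14 km

θ = 0.07607″ = 0.07607/206265 = 3.6880 × 10^-7 rad.
d = B/θ = (1.496 × 10^8) / (3.6880 × 10^-7) = 4.0564 × 10^14 km.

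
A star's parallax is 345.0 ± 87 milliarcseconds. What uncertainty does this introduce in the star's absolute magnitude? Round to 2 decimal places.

M = m − 5 log₁₀ d + 5 = m + 5 log₁₀ p + 5, so ∂M/∂p = 5/(p ln 10).
σ_M = (5/ln 10) · (σ_p/p) = 2.1715 × 87/345.0 = 2.1715 × 0.25217 = 0.54759.

σ_M = 0.55 mag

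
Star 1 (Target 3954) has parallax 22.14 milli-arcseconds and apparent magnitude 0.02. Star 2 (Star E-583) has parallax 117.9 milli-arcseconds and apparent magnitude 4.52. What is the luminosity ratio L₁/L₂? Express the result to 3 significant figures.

d₁ = 1/p₁ = 1/0.02214″ = 45.167 pc; d₂ = 1/p₂ = 1/0.1179″ = 8.4818 pc.
M₁ = m₁ − 5 log₁₀ d₁ + 5 = 0.02 − 8.2741 + 5 = -3.2541.
M₂ = 4.52 − 4.6424 + 5 = 4.8776.
L₁/L₂ = 10^(0.4(M₂ − M₁)) = 10^(0.4 × 8.1317) = 10^3.25268 = 1789.3.

L₁/L₂ = 1790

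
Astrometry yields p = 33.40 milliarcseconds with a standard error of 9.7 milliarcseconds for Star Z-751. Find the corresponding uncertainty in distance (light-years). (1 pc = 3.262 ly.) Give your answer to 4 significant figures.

28.36 ly

d = 1/p, so σ_d = σ_p / p².
σ_d = 0.00970 / (0.03340)² = 0.00970 / 0.0011156 = 8.6949 pc = 8.6949 × 3.262 ly = 28.363 ly.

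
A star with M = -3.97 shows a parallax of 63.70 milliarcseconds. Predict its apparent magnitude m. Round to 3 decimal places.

m = -2.991

d = 1/p = 1/0.06370″ = 15.699 pc.
m − M = 5 log₁₀ d − 5 = 5 log₁₀(15.699) − 5 = 5.9794 − 5 = 0.9794.
m = M + (m − M) = -3.97 + 0.9794 = -2.991.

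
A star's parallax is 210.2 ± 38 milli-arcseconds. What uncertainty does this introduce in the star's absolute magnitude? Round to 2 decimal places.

σ_M = 0.39 mag

M = m − 5 log₁₀ d + 5 = m + 5 log₁₀ p + 5, so ∂M/∂p = 5/(p ln 10).
σ_M = (5/ln 10) · (σ_p/p) = 2.1715 × 38/210.2 = 2.1715 × 0.18078 = 0.39256.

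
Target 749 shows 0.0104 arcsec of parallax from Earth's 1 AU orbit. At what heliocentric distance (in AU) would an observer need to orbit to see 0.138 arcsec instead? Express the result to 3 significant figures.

13.3 AU

Parallax scales linearly with baseline: p ∝ B, so B = p_target / p_Earth × 1 AU.
B = 0.138 / 0.0104 = 13.269 AU.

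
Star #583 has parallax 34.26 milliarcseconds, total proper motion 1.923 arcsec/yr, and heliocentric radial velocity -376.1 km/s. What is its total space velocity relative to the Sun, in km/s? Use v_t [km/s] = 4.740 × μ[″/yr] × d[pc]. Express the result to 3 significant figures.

d = 1/p = 1/0.03426″ = 29.189 pc.
v_t = 4.740 μ d = 4.740 × 1.923 × 29.189 = 266.06 km/s.
v = √(v_r² + v_t²) = √((-376.1)² + 266.06²) = √212239 = 460.69 km/s.

461 km/s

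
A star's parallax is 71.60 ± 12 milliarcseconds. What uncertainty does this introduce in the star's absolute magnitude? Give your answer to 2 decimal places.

σ_M = 0.36 mag

M = m − 5 log₁₀ d + 5 = m + 5 log₁₀ p + 5, so ∂M/∂p = 5/(p ln 10).
σ_M = (5/ln 10) · (σ_p/p) = 2.1715 × 12/71.60 = 2.1715 × 0.1676 = 0.36394.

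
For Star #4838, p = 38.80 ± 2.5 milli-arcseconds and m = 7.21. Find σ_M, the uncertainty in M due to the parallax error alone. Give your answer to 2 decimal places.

σ_M = 0.14 mag

M = m − 5 log₁₀ d + 5 = m + 5 log₁₀ p + 5, so ∂M/∂p = 5/(p ln 10).
σ_M = (5/ln 10) · (σ_p/p) = 2.1715 × 2.5/38.80 = 2.1715 × 0.064433 = 0.13992.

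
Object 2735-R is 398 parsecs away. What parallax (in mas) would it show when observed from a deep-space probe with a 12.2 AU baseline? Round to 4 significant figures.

p (arcsec) = B (AU) / d (pc).
p = 12.2 / 398 = 0.030653 arcsec = 30.653 mas.

30.65 mas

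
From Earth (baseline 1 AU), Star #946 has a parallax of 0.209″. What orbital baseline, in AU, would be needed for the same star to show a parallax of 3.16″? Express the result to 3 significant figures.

Parallax scales linearly with baseline: p ∝ B, so B = p_target / p_Earth × 1 AU.
B = 3.16 / 0.209 = 15.12 AU.

15.1 AU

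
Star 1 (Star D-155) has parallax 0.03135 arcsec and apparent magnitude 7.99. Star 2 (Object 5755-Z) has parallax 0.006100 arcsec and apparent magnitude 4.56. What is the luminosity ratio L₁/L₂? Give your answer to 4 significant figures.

L₁/L₂ = 0.001608

d₁ = 1/p₁ = 1/0.03135″ = 31.898 pc; d₂ = 1/p₂ = 1/0.006100″ = 163.93 pc.
M₁ = m₁ − 5 log₁₀ d₁ + 5 = 7.99 − 7.5188 + 5 = 5.4712.
M₂ = 4.56 − 11.0733 + 5 = -1.5133.
L₁/L₂ = 10^(0.4(M₂ − M₁)) = 10^(0.4 × (-6.9845)) = 10^(-2.79380) = 0.0016077.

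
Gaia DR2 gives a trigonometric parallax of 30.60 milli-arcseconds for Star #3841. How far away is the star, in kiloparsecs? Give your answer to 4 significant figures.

p = 30.60 milli-arcseconds = 0.03060 arcsec.
d = 1/p = 1/0.03060 = 32.68 pc.
= 0.03268 kpc.

0.03268 kpc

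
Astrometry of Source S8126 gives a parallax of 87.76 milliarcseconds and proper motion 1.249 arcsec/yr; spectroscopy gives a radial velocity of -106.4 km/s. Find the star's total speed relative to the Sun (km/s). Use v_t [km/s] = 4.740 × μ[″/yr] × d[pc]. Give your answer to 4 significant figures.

d = 1/p = 1/0.08776″ = 11.395 pc.
v_t = 4.740 μ d = 4.740 × 1.249 × 11.395 = 67.461 km/s.
v = √(v_r² + v_t²) = √((-106.4)² + 67.461²) = √15871.9 = 125.98 km/s.

126.0 km/s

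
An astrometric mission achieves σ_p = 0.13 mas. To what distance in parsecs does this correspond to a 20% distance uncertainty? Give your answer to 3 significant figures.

σ_d/d = σ_p/p, so the condition is σ_p/p ≤ 0.20, i.e. p ≥ σ_p/0.20.
p_min = 0.13/0.20 = 0.65 mas = 0.00065 arcsec.
d_max = 1/p_min = 1/0.00065 = 1538.5 pc.

1540 pc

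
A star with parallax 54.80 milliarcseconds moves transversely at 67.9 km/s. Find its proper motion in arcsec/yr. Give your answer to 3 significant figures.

d = 1/p = 1/0.05480″ = 18.248 pc.
μ = v_t / (4.74 d) = 67.9 / (4.74 × 18.248) = 67.9 / 86.496 = 0.78501 ″/yr.

0.785 arcsec/yr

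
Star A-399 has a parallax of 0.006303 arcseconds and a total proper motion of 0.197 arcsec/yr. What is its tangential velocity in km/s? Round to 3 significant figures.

148 km/s

d = 1/p = 1/0.006303″ = 158.65 pc.
v_t = 4.74 × μ × d = 4.74 × 0.197 × 158.65 = 148.14 km/s.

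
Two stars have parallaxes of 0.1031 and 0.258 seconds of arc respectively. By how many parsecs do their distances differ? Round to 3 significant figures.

5.82 pc

d_A = 1/0.1031″ = 9.6993 pc; d_B = 1/0.2580″ = 3.876 pc.
|d_B − d_A| = |3.876 − 9.6993| = 5.8233 pc.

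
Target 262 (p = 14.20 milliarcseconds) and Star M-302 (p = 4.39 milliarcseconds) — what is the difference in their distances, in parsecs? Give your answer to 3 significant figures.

157 pc

d_A = 1/0.01420″ = 70.423 pc; d_B = 1/0.004390″ = 227.79 pc.
|d_B − d_A| = |227.79 − 70.423| = 157.37 pc.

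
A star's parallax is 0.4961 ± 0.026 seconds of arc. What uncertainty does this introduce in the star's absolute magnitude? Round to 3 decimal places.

σ_M = 0.114 mag

M = m − 5 log₁₀ d + 5 = m + 5 log₁₀ p + 5, so ∂M/∂p = 5/(p ln 10).
σ_M = (5/ln 10) · (σ_p/p) = 2.1715 × 0.026/0.4961 = 2.1715 × 0.052409 = 0.11381.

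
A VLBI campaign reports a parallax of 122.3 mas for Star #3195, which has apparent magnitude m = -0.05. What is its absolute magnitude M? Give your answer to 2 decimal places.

d = 1/p = 1/0.1223″ = 8.1766 pc.
m − M = 5 log₁₀(8.1766) − 5 = 4.5629 − 5 = -0.4371.
M = m − (m − M) = -0.05 − (-0.4371) = 0.39.

M = 0.39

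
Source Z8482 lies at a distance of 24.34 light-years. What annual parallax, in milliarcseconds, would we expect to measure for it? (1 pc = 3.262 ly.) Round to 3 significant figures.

d = 24.34 ly ÷ 3.262 = 7.4617 pc.
p = 1/d = 1/7.4617 = 0.13402 arcsec.
= 0.13402 × 1000 = 134.02 mas.

134 mas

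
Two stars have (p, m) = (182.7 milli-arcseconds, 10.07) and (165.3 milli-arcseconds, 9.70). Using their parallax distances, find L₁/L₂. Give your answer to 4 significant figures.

L₁/L₂ = 0.5822

d₁ = 1/p₁ = 1/0.1827″ = 5.4735 pc; d₂ = 1/p₂ = 1/0.1653″ = 6.0496 pc.
M₁ = m₁ − 5 log₁₀ d₁ + 5 = 10.07 − 3.6913 + 5 = 11.3787.
M₂ = 9.70 − 3.9086 + 5 = 10.7914.
L₁/L₂ = 10^(0.4(M₂ − M₁)) = 10^(0.4 × (-0.5873)) = 10^(-0.23492) = 0.58221.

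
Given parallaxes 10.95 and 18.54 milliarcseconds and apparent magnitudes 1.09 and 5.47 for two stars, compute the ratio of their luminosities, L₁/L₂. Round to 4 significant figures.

d₁ = 1/p₁ = 1/0.01095″ = 91.324 pc; d₂ = 1/p₂ = 1/0.01854″ = 53.937 pc.
M₁ = m₁ − 5 log₁₀ d₁ + 5 = 1.09 − 9.8029 + 5 = -3.7129.
M₂ = 5.47 − 8.6594 + 5 = 1.8106.
L₁/L₂ = 10^(0.4(M₂ − M₁)) = 10^(0.4 × 5.5235) = 10^2.20940 = 161.96.

L₁/L₂ = 162.0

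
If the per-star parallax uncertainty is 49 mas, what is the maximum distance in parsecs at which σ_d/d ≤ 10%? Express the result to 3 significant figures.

2.04 pc

σ_d/d = σ_p/p, so the condition is σ_p/p ≤ 0.10, i.e. p ≥ σ_p/0.10.
p_min = 49/0.10 = 490 mas = 0.49 arcsec.
d_max = 1/p_min = 1/0.49 = 2.0408 pc.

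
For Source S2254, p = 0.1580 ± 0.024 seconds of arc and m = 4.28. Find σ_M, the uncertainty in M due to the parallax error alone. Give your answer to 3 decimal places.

σ_M = 0.330 mag

M = m − 5 log₁₀ d + 5 = m + 5 log₁₀ p + 5, so ∂M/∂p = 5/(p ln 10).
σ_M = (5/ln 10) · (σ_p/p) = 2.1715 × 0.024/0.1580 = 2.1715 × 0.1519 = 0.32985.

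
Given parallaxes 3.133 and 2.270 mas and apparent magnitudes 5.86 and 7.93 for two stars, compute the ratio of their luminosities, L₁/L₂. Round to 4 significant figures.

d₁ = 1/p₁ = 1/0.003133″ = 319.18 pc; d₂ = 1/p₂ = 1/0.002270″ = 440.53 pc.
M₁ = m₁ − 5 log₁₀ d₁ + 5 = 5.86 − 12.5202 + 5 = -1.6602.
M₂ = 7.93 − 13.2199 + 5 = -0.2899.
L₁/L₂ = 10^(0.4(M₂ − M₁)) = 10^(0.4 × 1.3703) = 10^0.54812 = 3.5328.

L₁/L₂ = 3.533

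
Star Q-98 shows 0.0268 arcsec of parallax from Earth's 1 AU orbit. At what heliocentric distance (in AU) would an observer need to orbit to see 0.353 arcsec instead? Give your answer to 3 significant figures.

13.2 AU

Parallax scales linearly with baseline: p ∝ B, so B = p_target / p_Earth × 1 AU.
B = 0.353 / 0.0268 = 13.172 AU.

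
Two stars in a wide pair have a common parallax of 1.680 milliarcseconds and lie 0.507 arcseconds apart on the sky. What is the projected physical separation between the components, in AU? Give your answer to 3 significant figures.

d = 1/p = 1/0.001680″ = 595.24 pc.
At distance d (pc), an angle of θ arcsec spans θ·d AU: s = 0.507 × 595.24 = 301.79 AU.

302 AU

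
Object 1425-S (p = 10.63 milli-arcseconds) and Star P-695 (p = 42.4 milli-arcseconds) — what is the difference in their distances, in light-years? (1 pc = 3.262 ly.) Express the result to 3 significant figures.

230 ly

d_A = 1/0.01063″ = 94.073 pc; d_B = 1/0.04240″ = 23.585 pc.
|d_B − d_A| = |23.585 − 94.073| = 70.488 pc = 70.488 × 3.262 ly = 229.93 ly.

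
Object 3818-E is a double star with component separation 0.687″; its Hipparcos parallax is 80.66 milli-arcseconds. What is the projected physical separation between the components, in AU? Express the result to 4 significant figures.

d = 1/p = 1/0.08066″ = 12.398 pc.
At distance d (pc), an angle of θ arcsec spans θ·d AU: s = 0.687 × 12.398 = 8.5174 AU.

8.517 AU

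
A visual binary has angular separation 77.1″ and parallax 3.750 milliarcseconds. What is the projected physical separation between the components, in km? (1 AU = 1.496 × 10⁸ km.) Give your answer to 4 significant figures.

d = 1/p = 1/0.003750″ = 266.67 pc.
At distance d (pc), an angle of θ arcsec spans θ·d AU: s = 77.1 × 266.67 = 20560 AU.
= 20560 × 1.496 × 10⁸ km = 3.0758 × 10^12 km.

3.076 × 10^12 km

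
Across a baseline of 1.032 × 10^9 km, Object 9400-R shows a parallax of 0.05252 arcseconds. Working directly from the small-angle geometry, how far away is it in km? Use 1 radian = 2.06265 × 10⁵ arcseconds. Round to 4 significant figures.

4.053 × 10^15 km

θ = 0.05252″ = 0.05252/206265 = 2.5462 × 10^-7 rad.
d = B/θ = (1.032 × 10^9) / (2.5462 × 10^-7) = 4.0531 × 10^15 km.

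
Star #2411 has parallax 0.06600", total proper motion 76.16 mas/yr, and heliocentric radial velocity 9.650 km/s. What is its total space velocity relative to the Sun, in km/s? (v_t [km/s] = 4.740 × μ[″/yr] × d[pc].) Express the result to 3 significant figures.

11.1 km/s

d = 1/p = 1/0.06600″ = 15.152 pc.
μ = 76.16 mas/yr = 0.07616 ″/yr.
v_t = 4.740 μ d = 4.740 × 0.07616 × 15.152 = 5.4698 km/s.
v = √(v_r² + v_t²) = √(9.650² + 5.4698²) = √123.041 = 11.092 km/s.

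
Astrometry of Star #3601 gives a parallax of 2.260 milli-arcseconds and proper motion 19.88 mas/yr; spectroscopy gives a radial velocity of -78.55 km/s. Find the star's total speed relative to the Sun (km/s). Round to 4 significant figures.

88.93 km/s

d = 1/p = 1/0.002260″ = 442.48 pc.
μ = 19.88 mas/yr = 0.01988 ″/yr.
v_t = 4.740 μ d = 4.740 × 0.01988 × 442.48 = 41.695 km/s.
v = √(v_r² + v_t²) = √((-78.55)² + 41.695²) = √7908.58 = 88.93 km/s.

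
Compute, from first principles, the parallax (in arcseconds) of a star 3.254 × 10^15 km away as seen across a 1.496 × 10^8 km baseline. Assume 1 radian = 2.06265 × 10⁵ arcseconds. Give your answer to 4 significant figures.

0.009483 arcsec

θ ≈ B/d = (1.496 × 10^8) / (3.254 × 10^15) = 4.5974 × 10^-8 rad.
In arcseconds: 4.5974 × 10^-8 × 206265 = 0.0094828″.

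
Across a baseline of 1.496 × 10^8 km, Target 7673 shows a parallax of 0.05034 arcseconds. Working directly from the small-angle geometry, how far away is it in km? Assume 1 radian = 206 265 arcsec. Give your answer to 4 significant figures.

θ = 0.05034″ = 0.05034/206265 = 2.4405 × 10^-7 rad.
d = B/θ = (1.496 × 10^8) / (2.4405 × 10^-7) = 6.1299 × 10^14 km.

6.130 × 10^14 km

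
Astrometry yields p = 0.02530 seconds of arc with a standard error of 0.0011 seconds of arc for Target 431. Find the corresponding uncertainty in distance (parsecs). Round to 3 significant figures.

d = 1/p, so σ_d = σ_p / p².
σ_d = 0.00110 / (0.02530)² = 0.00110 / 0.00064009 = 1.7185 pc.

1.72 pc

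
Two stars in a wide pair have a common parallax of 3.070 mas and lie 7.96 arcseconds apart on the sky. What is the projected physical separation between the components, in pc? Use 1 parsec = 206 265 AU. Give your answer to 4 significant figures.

0.01257 pc

d = 1/p = 1/0.003070″ = 325.73 pc.
At distance d (pc), an angle of θ arcsec spans θ·d AU: s = 7.96 × 325.73 = 2592.8 AU.
= 2592.8 / 206265 = 0.012570 pc.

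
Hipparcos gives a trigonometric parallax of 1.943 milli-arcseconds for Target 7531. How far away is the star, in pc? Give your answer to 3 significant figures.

515 pc

p = 1.943 milli-arcseconds = 0.001943 arcsec.
d = 1/p = 1/0.001943 = 514.67 pc.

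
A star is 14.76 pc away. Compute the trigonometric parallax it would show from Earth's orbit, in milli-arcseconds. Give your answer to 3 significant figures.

67.8 mas

p = 1/d = 1/14.76 = 0.067751 arcsec.
= 0.067751 × 1000 = 67.751 mas.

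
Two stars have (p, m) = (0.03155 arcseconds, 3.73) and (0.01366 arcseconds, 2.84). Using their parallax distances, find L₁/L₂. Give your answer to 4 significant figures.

L₁/L₂ = 0.08259

d₁ = 1/p₁ = 1/0.03155″ = 31.696 pc; d₂ = 1/p₂ = 1/0.01366″ = 73.206 pc.
M₁ = m₁ − 5 log₁₀ d₁ + 5 = 3.73 − 7.5050 + 5 = 1.2250.
M₂ = 2.84 − 9.3227 + 5 = -1.4827.
L₁/L₂ = 10^(0.4(M₂ − M₁)) = 10^(0.4 × (-2.7077)) = 10^(-1.08308) = 0.082589.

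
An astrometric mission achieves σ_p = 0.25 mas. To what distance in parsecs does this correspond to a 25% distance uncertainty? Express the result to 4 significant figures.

σ_d/d = σ_p/p, so the condition is σ_p/p ≤ 0.25, i.e. p ≥ σ_p/0.25.
p_min = 0.25/0.25 = 1 mas = 0.001 arcsec.
d_max = 1/p_min = 1/0.001 = 1000 pc.

1000 pc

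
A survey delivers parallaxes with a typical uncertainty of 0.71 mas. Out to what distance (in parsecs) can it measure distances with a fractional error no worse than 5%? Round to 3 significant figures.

70.4 pc

σ_d/d = σ_p/p, so the condition is σ_p/p ≤ 0.05, i.e. p ≥ σ_p/0.05.
p_min = 0.71/0.05 = 14.2 mas = 0.0142 arcsec.
d_max = 1/p_min = 1/0.0142 = 70.423 pc.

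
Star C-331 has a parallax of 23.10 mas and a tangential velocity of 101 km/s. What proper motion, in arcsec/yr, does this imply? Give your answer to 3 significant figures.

0.492 arcsec/yr

d = 1/p = 1/0.02310″ = 43.29 pc.
μ = v_t / (4.74 d) = 101 / (4.74 × 43.29) = 101 / 205.19 = 0.49223 ″/yr.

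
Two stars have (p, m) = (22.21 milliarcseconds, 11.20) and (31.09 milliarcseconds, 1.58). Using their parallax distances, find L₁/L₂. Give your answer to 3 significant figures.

L₁/L₂ = 0.000278

d₁ = 1/p₁ = 1/0.02221″ = 45.025 pc; d₂ = 1/p₂ = 1/0.03109″ = 32.165 pc.
M₁ = m₁ − 5 log₁₀ d₁ + 5 = 11.20 − 8.2673 + 5 = 7.9327.
M₂ = 1.58 − 7.5369 + 5 = -0.9569.
L₁/L₂ = 10^(0.4(M₂ − M₁)) = 10^(0.4 × (-8.8896)) = 10^(-3.55584) = 0.00027807.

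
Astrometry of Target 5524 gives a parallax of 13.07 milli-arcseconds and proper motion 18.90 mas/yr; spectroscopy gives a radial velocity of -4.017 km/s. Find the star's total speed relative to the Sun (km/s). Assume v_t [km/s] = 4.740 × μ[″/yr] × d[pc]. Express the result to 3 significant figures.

d = 1/p = 1/0.01307″ = 76.511 pc.
μ = 18.90 mas/yr = 0.01890 ″/yr.
v_t = 4.740 μ d = 4.740 × 0.01890 × 76.511 = 6.8543 km/s.
v = √(v_r² + v_t²) = √((-4.017)² + 6.8543²) = √63.1177 = 7.9447 km/s.

7.94 km/s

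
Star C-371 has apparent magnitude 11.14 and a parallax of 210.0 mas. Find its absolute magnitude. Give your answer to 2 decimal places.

d = 1/p = 1/0.2100″ = 4.7619 pc.
m − M = 5 log₁₀(4.7619) − 5 = 3.3889 − 5 = -1.6111.
M = m − (m − M) = 11.14 − (-1.6111) = 12.75.

M = 12.75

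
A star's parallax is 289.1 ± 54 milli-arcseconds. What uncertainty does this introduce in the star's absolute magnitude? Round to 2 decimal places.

σ_M = 0.41 mag

M = m − 5 log₁₀ d + 5 = m + 5 log₁₀ p + 5, so ∂M/∂p = 5/(p ln 10).
σ_M = (5/ln 10) · (σ_p/p) = 2.1715 × 54/289.1 = 2.1715 × 0.18679 = 0.40561.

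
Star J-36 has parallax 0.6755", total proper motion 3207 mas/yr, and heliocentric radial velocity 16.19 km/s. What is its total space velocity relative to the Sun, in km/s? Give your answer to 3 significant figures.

27.7 km/s

d = 1/p = 1/0.6755″ = 1.4804 pc.
μ = 3207 mas/yr = 3.207 ″/yr.
v_t = 4.740 μ d = 4.740 × 3.207 × 1.4804 = 22.504 km/s.
v = √(v_r² + v_t²) = √(16.19² + 22.504²) = √768.546 = 27.723 km/s.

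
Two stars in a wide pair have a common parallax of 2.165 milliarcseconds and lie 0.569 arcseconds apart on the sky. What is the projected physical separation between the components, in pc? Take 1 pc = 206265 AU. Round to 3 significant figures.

0.00127 pc

d = 1/p = 1/0.002165″ = 461.89 pc.
At distance d (pc), an angle of θ arcsec spans θ·d AU: s = 0.569 × 461.89 = 262.82 AU.
= 262.82 / 206265 = 0.0012742 pc.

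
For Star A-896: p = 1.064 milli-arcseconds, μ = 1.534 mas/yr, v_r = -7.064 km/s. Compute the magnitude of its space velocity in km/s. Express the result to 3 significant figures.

9.83 km/s

d = 1/p = 1/0.001064″ = 939.85 pc.
μ = 1.534 mas/yr = 0.001534 ″/yr.
v_t = 4.740 μ d = 4.740 × 0.001534 × 939.85 = 6.8338 km/s.
v = √(v_r² + v_t²) = √((-7.064)² + 6.8338²) = √96.6009 = 9.8286 km/s.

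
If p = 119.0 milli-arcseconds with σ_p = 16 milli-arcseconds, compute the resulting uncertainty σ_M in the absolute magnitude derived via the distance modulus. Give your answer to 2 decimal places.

M = m − 5 log₁₀ d + 5 = m + 5 log₁₀ p + 5, so ∂M/∂p = 5/(p ln 10).
σ_M = (5/ln 10) · (σ_p/p) = 2.1715 × 16/119.0 = 2.1715 × 0.13445 = 0.29196.

σ_M = 0.29 mag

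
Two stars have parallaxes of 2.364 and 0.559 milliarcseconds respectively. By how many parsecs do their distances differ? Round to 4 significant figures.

d_A = 1/0.002364″ = 423.01 pc; d_B = 1/0.0005590″ = 1788.9 pc.
|d_B − d_A| = |1788.9 − 423.01| = 1365.9 pc.

1366 pc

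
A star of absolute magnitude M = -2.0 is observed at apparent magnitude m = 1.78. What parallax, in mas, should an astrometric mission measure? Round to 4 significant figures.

17.54 mas

m − M = 1.78 − (-2.0) = 3.78.
d = 10^((m−M)/5 + 1) = 10^1.756 = 57.016 pc.
p = 1/d = 1/57.016 = 0.017539 arcsec = 17.539 mas.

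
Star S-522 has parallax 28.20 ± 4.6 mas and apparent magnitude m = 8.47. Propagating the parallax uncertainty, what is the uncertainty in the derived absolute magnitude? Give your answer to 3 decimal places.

σ_M = 0.354 mag

M = m − 5 log₁₀ d + 5 = m + 5 log₁₀ p + 5, so ∂M/∂p = 5/(p ln 10).
σ_M = (5/ln 10) · (σ_p/p) = 2.1715 × 4.6/28.20 = 2.1715 × 0.16312 = 0.35422.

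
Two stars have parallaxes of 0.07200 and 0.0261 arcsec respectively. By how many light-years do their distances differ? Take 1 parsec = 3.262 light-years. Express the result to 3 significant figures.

79.7 ly

d_A = 1/0.07200″ = 13.889 pc; d_B = 1/0.02610″ = 38.314 pc.
|d_B − d_A| = |38.314 − 13.889| = 24.425 pc = 24.425 × 3.262 ly = 79.674 ly.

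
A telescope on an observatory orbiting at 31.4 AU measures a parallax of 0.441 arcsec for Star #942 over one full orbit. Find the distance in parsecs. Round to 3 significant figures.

With baseline B (in AU) and parallax p (in arcsec), d = B/p parsecs.
d = 31.4 / 0.441 = 71.202 pc.

71.2 pc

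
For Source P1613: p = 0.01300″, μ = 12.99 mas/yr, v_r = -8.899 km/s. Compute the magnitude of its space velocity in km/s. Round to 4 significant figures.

10.08 km/s

d = 1/p = 1/0.01300″ = 76.923 pc.
μ = 12.99 mas/yr = 0.01299 ″/yr.
v_t = 4.740 μ d = 4.740 × 0.01299 × 76.923 = 4.7363 km/s.
v = √(v_r² + v_t²) = √((-8.899)² + 4.7363²) = √101.625 = 10.081 km/s.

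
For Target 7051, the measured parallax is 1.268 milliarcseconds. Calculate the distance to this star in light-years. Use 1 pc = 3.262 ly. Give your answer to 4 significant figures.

2573 light years

p = 1.268 milliarcseconds = 0.001268 arcsec.
d = 1/p = 1/0.001268 = 788.64 pc.
In light-years: 788.64 × 3.262 = 2572.5 ly.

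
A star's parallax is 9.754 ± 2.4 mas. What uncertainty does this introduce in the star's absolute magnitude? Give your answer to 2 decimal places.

M = m − 5 log₁₀ d + 5 = m + 5 log₁₀ p + 5, so ∂M/∂p = 5/(p ln 10).
σ_M = (5/ln 10) · (σ_p/p) = 2.1715 × 2.4/9.754 = 2.1715 × 0.24605 = 0.5343.

σ_M = 0.53 mag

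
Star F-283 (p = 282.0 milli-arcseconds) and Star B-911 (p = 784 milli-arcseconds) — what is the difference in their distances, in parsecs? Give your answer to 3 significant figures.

2.27 pc

d_A = 1/0.2820″ = 3.5461 pc; d_B = 1/0.7840″ = 1.2755 pc.
|d_B − d_A| = |1.2755 − 3.5461| = 2.2706 pc.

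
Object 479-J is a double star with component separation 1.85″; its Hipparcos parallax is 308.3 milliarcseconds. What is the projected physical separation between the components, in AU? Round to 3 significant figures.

6.00 AU

d = 1/p = 1/0.3083″ = 3.2436 pc.
At distance d (pc), an angle of θ arcsec spans θ·d AU: s = 1.85 × 3.2436 = 6.0007 AU.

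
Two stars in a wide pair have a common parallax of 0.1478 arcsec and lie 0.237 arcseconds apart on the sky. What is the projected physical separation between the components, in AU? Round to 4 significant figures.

1.604 AU

d = 1/p = 1/0.1478″ = 6.7659 pc.
At distance d (pc), an angle of θ arcsec spans θ·d AU: s = 0.237 × 6.7659 = 1.6035 AU.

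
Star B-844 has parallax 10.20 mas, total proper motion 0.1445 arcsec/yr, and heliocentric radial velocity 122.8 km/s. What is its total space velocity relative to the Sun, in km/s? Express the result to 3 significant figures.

140 km/s

d = 1/p = 1/0.01020″ = 98.039 pc.
v_t = 4.740 μ d = 4.740 × 0.1445 × 98.039 = 67.15 km/s.
v = √(v_r² + v_t²) = √(122.8² + 67.15²) = √19589 = 139.96 km/s.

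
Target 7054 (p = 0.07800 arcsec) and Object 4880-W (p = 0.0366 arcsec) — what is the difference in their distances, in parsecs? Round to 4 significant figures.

d_A = 1/0.07800″ = 12.821 pc; d_B = 1/0.03660″ = 27.322 pc.
|d_B − d_A| = |27.322 − 12.821| = 14.501 pc.

14.50 pc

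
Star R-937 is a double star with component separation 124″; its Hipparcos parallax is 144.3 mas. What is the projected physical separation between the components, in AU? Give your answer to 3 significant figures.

d = 1/p = 1/0.1443″ = 6.93 pc.
At distance d (pc), an angle of θ arcsec spans θ·d AU: s = 124 × 6.93 = 859.32 AU.

859 AU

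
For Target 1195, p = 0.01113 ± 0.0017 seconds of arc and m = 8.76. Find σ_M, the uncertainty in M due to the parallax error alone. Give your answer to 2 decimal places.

σ_M = 0.33 mag

M = m − 5 log₁₀ d + 5 = m + 5 log₁₀ p + 5, so ∂M/∂p = 5/(p ln 10).
σ_M = (5/ln 10) · (σ_p/p) = 2.1715 × 0.0017/0.01113 = 2.1715 × 0.15274 = 0.33167.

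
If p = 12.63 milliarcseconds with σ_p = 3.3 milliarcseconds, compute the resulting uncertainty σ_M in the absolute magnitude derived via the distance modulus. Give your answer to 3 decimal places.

M = m − 5 log₁₀ d + 5 = m + 5 log₁₀ p + 5, so ∂M/∂p = 5/(p ln 10).
σ_M = (5/ln 10) · (σ_p/p) = 2.1715 × 3.3/12.63 = 2.1715 × 0.26128 = 0.56737.

σ_M = 0.567 mag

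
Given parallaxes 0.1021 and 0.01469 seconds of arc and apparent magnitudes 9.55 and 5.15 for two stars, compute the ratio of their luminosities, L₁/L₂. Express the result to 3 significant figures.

L₁/L₂ = 0.000360

d₁ = 1/p₁ = 1/0.1021″ = 9.7943 pc; d₂ = 1/p₂ = 1/0.01469″ = 68.074 pc.
M₁ = m₁ − 5 log₁₀ d₁ + 5 = 9.55 − 4.9549 + 5 = 9.5951.
M₂ = 5.15 − 9.1649 + 5 = 0.9851.
L₁/L₂ = 10^(0.4(M₂ − M₁)) = 10^(0.4 × (-8.6100)) = 10^(-3.44400) = 0.00035975.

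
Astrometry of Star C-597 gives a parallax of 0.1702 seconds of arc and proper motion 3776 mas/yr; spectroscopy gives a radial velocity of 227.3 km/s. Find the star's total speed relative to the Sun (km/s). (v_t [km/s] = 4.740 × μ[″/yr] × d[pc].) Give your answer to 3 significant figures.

250 km/s

d = 1/p = 1/0.1702″ = 5.8754 pc.
μ = 3776 mas/yr = 3.776 ″/yr.
v_t = 4.740 μ d = 4.740 × 3.776 × 5.8754 = 105.16 km/s.
v = √(v_r² + v_t²) = √(227.3² + 105.16²) = √62723.9 = 250.45 km/s.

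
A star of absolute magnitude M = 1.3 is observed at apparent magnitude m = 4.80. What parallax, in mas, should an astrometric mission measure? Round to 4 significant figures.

19.95 mas

m − M = 4.80 − 1.3 = 3.50.
d = 10^((m−M)/5 + 1) = 10^1.700 = 50.119 pc.
p = 1/d = 1/50.119 = 0.019953 arcsec = 19.953 mas.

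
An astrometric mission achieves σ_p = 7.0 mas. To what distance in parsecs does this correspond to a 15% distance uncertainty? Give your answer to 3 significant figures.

σ_d/d = σ_p/p, so the condition is σ_p/p ≤ 0.15, i.e. p ≥ σ_p/0.15.
p_min = 7.0/0.15 = 46.667 mas = 0.046667 arcsec.
d_max = 1/p_min = 1/0.046667 = 21.428 pc.

21.4 pc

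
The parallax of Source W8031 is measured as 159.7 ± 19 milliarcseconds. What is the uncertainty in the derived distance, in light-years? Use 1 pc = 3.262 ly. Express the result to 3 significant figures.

d = 1/p, so σ_d = σ_p / p².
σ_d = 0.0190 / (0.1597)² = 0.0190 / 0.025504 = 0.74498 pc = 0.74498 × 3.262 ly = 2.4301 ly.

2.43 ly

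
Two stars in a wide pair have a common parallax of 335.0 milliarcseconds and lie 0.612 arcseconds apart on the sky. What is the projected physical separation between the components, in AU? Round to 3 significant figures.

1.83 AU

d = 1/p = 1/0.3350″ = 2.9851 pc.
At distance d (pc), an angle of θ arcsec spans θ·d AU: s = 0.612 × 2.9851 = 1.8269 AU.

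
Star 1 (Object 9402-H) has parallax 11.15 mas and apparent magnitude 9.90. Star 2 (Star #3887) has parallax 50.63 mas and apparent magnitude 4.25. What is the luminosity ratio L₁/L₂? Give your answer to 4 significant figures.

L₁/L₂ = 0.1133

d₁ = 1/p₁ = 1/0.01115″ = 89.686 pc; d₂ = 1/p₂ = 1/0.05063″ = 19.751 pc.
M₁ = m₁ − 5 log₁₀ d₁ + 5 = 9.90 − 9.7636 + 5 = 5.1364.
M₂ = 4.25 − 6.4779 + 5 = 2.7721.
L₁/L₂ = 10^(0.4(M₂ − M₁)) = 10^(0.4 × (-2.3643)) = 10^(-0.94572) = 0.11331.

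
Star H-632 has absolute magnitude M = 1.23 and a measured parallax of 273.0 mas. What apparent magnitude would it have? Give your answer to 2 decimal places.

m = -0.95

d = 1/p = 1/0.2730″ = 3.663 pc.
m − M = 5 log₁₀ d − 5 = 5 log₁₀(3.663) − 5 = 2.8192 − 5 = -2.1808.
m = M + (m − M) = 1.23 + (-2.1808) = -0.95.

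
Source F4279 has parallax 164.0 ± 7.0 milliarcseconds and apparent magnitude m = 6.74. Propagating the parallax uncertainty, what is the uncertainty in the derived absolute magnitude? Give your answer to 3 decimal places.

M = m − 5 log₁₀ d + 5 = m + 5 log₁₀ p + 5, so ∂M/∂p = 5/(p ln 10).
σ_M = (5/ln 10) · (σ_p/p) = 2.1715 × 7.0/164.0 = 2.1715 × 0.042683 = 0.092686.

σ_M = 0.093 mag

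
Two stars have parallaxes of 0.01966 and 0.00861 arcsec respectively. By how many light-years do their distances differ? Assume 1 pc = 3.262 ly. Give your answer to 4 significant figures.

212.9 ly

d_A = 1/0.01966″ = 50.865 pc; d_B = 1/0.008610″ = 116.14 pc.
|d_B − d_A| = |116.14 − 50.865| = 65.275 pc = 65.275 × 3.262 ly = 212.93 ly.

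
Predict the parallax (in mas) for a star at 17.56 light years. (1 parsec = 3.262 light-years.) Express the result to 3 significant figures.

186 mas

d = 17.56 ly ÷ 3.262 = 5.3832 pc.
p = 1/d = 1/5.3832 = 0.18576 arcsec.
= 0.18576 × 1000 = 185.76 mas.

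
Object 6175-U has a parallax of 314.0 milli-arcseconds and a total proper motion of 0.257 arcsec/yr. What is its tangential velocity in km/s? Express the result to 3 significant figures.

3.88 km/s

d = 1/p = 1/0.3140″ = 3.1847 pc.
v_t = 4.74 × μ × d = 4.74 × 0.257 × 3.1847 = 3.8795 km/s.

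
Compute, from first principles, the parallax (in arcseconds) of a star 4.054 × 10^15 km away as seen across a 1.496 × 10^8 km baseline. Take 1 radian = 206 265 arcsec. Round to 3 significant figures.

0.00761 arcsec

θ ≈ B/d = (1.496 × 10^8) / (4.054 × 10^15) = 3.6902 × 10^-8 rad.
In arcseconds: 3.6902 × 10^-8 × 206265 = 0.0076116″.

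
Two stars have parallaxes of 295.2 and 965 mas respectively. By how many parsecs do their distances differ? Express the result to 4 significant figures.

d_A = 1/0.2952″ = 3.3875 pc; d_B = 1/0.9650″ = 1.0363 pc.
|d_B − d_A| = |1.0363 − 3.3875| = 2.3512 pc.

2.351 pc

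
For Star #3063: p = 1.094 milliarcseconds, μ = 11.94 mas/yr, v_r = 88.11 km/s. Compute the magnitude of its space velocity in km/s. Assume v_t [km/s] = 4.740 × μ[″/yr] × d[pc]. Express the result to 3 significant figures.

102 km/s

d = 1/p = 1/0.001094″ = 914.08 pc.
μ = 11.94 mas/yr = 0.01194 ″/yr.
v_t = 4.740 μ d = 4.740 × 0.01194 × 914.08 = 51.733 km/s.
v = √(v_r² + v_t²) = √(88.11² + 51.733²) = √10439.7 = 102.17 km/s.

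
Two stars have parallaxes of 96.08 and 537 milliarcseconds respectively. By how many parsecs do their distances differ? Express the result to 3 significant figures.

d_A = 1/0.09608″ = 10.408 pc; d_B = 1/0.5370″ = 1.8622 pc.
|d_B − d_A| = |1.8622 − 10.408| = 8.5458 pc.

8.55 pc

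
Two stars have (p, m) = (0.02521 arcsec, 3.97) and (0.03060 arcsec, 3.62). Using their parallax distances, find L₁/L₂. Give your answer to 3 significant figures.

d₁ = 1/p₁ = 1/0.02521″ = 39.667 pc; d₂ = 1/p₂ = 1/0.03060″ = 32.68 pc.
M₁ = m₁ − 5 log₁₀ d₁ + 5 = 3.97 − 7.9921 + 5 = 0.9779.
M₂ = 3.62 − 7.5714 + 5 = 1.0486.
L₁/L₂ = 10^(0.4(M₂ − M₁)) = 10^(0.4 × 0.0707) = 10^0.02828 = 1.0673.

L₁/L₂ = 1.07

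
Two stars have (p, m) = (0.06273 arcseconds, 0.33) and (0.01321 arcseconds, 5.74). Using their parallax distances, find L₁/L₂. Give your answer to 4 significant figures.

L₁/L₂ = 6.469

d₁ = 1/p₁ = 1/0.06273″ = 15.941 pc; d₂ = 1/p₂ = 1/0.01321″ = 75.7 pc.
M₁ = m₁ − 5 log₁₀ d₁ + 5 = 0.33 − 6.0126 + 5 = -0.6826.
M₂ = 5.74 − 9.3955 + 5 = 1.3445.
L₁/L₂ = 10^(0.4(M₂ − M₁)) = 10^(0.4 × 2.0271) = 10^0.81084 = 6.469.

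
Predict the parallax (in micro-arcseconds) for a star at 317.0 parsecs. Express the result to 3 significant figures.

3150 μas

p = 1/d = 1/317 = 0.0031546 arcsec.
= 0.0031546 × 10⁶ = 3154.6 μas.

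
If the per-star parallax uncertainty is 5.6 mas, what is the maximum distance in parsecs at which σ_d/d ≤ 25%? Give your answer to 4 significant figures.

44.64 pc

σ_d/d = σ_p/p, so the condition is σ_p/p ≤ 0.25, i.e. p ≥ σ_p/0.25.
p_min = 5.6/0.25 = 22.4 mas = 0.0224 arcsec.
d_max = 1/p_min = 1/0.0224 = 44.643 pc.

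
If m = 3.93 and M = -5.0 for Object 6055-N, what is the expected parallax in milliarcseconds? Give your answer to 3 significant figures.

1.64 mas

m − M = 3.93 − (-5.0) = 8.93.
d = 10^((m−M)/5 + 1) = 10^2.786 = 610.94 pc.
p = 1/d = 1/610.94 = 0.0016368 arcsec = 1.6368 mas.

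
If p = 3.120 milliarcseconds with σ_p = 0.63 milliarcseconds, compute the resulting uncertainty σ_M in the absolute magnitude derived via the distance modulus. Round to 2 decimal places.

M = m − 5 log₁₀ d + 5 = m + 5 log₁₀ p + 5, so ∂M/∂p = 5/(p ln 10).
σ_M = (5/ln 10) · (σ_p/p) = 2.1715 × 0.63/3.120 = 2.1715 × 0.20192 = 0.43847.

σ_M = 0.44 mag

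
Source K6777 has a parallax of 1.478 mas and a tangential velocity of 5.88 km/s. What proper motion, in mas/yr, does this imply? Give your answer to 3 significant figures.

1.83 mas/yr

d = 1/p = 1/0.001478″ = 676.59 pc.
μ = v_t / (4.74 d) = 5.88 / (4.74 × 676.59) = 5.88 / 3207 = 0.0018335 ″/yr = 1.8335 mas/yr.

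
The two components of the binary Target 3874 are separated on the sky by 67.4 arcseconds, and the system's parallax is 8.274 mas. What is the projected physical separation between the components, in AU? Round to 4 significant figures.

8146 AU

d = 1/p = 1/0.008274″ = 120.86 pc.
At distance d (pc), an angle of θ arcsec spans θ·d AU: s = 67.4 × 120.86 = 8146 AU.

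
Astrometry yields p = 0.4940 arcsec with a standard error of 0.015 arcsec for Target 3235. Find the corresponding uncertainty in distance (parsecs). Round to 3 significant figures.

0.0615 pc

d = 1/p, so σ_d = σ_p / p².
σ_d = 0.0150 / (0.4940)² = 0.0150 / 0.24404 = 0.061465 pc.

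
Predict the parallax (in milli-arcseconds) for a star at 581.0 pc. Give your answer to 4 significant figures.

1.721 mas

p = 1/d = 1/581 = 0.0017212 arcsec.
= 0.0017212 × 1000 = 1.7212 mas.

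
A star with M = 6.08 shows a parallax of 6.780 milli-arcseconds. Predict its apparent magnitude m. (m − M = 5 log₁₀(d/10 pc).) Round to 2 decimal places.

d = 1/p = 1/0.006780″ = 147.49 pc.
m − M = 5 log₁₀ d − 5 = 5 log₁₀(147.49) − 5 = 10.8438 − 5 = 5.8438.
m = M + (m − M) = 6.08 + 5.8438 = 11.92.

m = 11.92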